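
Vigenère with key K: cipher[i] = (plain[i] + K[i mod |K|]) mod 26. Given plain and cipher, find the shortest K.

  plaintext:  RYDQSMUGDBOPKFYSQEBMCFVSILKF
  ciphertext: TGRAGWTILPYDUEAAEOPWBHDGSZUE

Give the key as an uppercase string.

CIOKOKZ

  i= 0: T-R =  2 → C
  i= 1: G-Y =  8 → I
  i= 2: R-D = 14 → O
  i= 3: A-Q = 10 → K
  i= 4: G-S = 14 → O
  i= 5: W-M = 10 → K
  i= 6: T-U = 25 → Z
  i= 7: I-G =  2 → C
  i= 8: L-D =  8 → I
  i= 9: P-B = 14 → O
  i=10: Y-O = 10 → K
  i=11: D-P = 14 → O
  i=12: U-K = 10 → K
  i=13: E-F = 25 → Z
  i=14: A-Y =  2 → C
  i=15: A-S =  8 → I
  i=16: E-Q = 14 → O
  i=17: O-E = 10 → K
  i=18: P-B = 14 → O
  i=19: W-M = 10 → K
  i=20: B-C = 25 → Z
  i=21: H-F =  2 → C
  i=22: D-V =  8 → I
  i=23: G-S = 14 → O
  i=24: S-I = 10 → K
  i=25: Z-L = 14 → O
  i=26: U-K = 10 → K
  i=27: E-F = 25 → Z
  shifts repeat with period 7: CIOKOKZ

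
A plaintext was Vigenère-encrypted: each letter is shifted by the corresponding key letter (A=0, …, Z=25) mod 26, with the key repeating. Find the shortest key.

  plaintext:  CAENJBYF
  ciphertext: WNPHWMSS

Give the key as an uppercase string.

  i= 0: W-C = 20 → U
  i= 1: N-A = 13 → N
  i= 2: P-E = 11 → L
  i= 3: H-N = 20 → U
  i= 4: W-J = 13 → N
  i= 5: M-B = 11 → L
  i= 6: S-Y = 20 → U
  i= 7: S-F = 13 → N
  shifts repeat with period 3: UNL

UNL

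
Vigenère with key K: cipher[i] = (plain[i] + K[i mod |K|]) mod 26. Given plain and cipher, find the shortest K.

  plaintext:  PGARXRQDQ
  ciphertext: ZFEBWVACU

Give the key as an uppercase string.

  i= 0: Z-P = 10 → K
  i= 1: F-G = 25 → Z
  i= 2: E-A =  4 → E
  i= 3: B-R = 10 → K
  i= 4: W-X = 25 → Z
  i= 5: V-R =  4 → E
  i= 6: A-Q = 10 → K
  i= 7: C-D = 25 → Z
  i= 8: U-Q =  4 → E
  shifts repeat with period 3: KZE

KZE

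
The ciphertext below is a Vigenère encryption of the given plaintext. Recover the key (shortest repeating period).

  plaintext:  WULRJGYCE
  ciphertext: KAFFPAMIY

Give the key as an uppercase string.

OGU

  i= 0: K-W = 14 → O
  i= 1: A-U =  6 → G
  i= 2: F-L = 20 → U
  i= 3: F-R = 14 → O
  i= 4: P-J =  6 → G
  i= 5: A-G = 20 → U
  i= 6: M-Y = 14 → O
  i= 7: I-C =  6 → G
  i= 8: Y-E = 20 → U
  shifts repeat with period 3: OGU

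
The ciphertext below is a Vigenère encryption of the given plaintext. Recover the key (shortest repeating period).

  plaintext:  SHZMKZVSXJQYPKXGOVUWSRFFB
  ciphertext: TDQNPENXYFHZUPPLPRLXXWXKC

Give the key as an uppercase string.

BWRBFFSF

  i= 0: T-S =  1 → B
  i= 1: D-H = 22 → W
  i= 2: Q-Z = 17 → R
  i= 3: N-M =  1 → B
  i= 4: P-K =  5 → F
  i= 5: E-Z =  5 → F
  i= 6: N-V = 18 → S
  i= 7: X-S =  5 → F
  i= 8: Y-X =  1 → B
  i= 9: F-J = 22 → W
  i=10: H-Q = 17 → R
  i=11: Z-Y =  1 → B
  i=12: U-P =  5 → F
  i=13: P-K =  5 → F
  i=14: P-X = 18 → S
  i=15: L-G =  5 → F
  i=16: P-O =  1 → B
  i=17: R-V = 22 → W
  i=18: L-U = 17 → R
  i=19: X-W =  1 → B
  i=20: X-S =  5 → F
  i=21: W-R =  5 → F
  i=22: X-F = 18 → S
  i=23: K-F =  5 → F
  i=24: C-B =  1 → B
  shifts repeat with period 8: BWRBFFSF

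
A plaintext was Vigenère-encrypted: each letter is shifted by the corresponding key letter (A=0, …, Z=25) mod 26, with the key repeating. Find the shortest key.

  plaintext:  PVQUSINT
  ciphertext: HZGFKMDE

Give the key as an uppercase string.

  i= 0: H-P = 18 → S
  i= 1: Z-V =  4 → E
  i= 2: G-Q = 16 → Q
  i= 3: F-U = 11 → L
  i= 4: K-S = 18 → S
  i= 5: M-I =  4 → E
  i= 6: D-N = 16 → Q
  i= 7: E-T = 11 → L
  shifts repeat with period 4: SEQL

SEQL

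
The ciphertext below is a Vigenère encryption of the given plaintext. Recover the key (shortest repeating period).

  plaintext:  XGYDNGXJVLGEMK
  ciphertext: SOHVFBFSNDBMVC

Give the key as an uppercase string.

  i= 0: S-X = 21 → V
  i= 1: O-G =  8 → I
  i= 2: H-Y =  9 → J
  i= 3: V-D = 18 → S
  i= 4: F-N = 18 → S
  i= 5: B-G = 21 → V
  i= 6: F-X =  8 → I
  i= 7: S-J =  9 → J
  i= 8: N-V = 18 → S
  i= 9: D-L = 18 → S
  i=10: B-G = 21 → V
  i=11: M-E =  8 → I
  i=12: V-M =  9 → J
  i=13: C-K = 18 → S
  shifts repeat with period 5: VIJSS

VIJSS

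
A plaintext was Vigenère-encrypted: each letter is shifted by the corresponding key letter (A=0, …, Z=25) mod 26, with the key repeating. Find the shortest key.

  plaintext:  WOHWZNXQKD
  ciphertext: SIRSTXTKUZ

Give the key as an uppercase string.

WUK

  i= 0: S-W = 22 → W
  i= 1: I-O = 20 → U
  i= 2: R-H = 10 → K
  i= 3: S-W = 22 → W
  i= 4: T-Z = 20 → U
  i= 5: X-N = 10 → K
  i= 6: T-X = 22 → W
  i= 7: K-Q = 20 → U
  i= 8: U-K = 10 → K
  i= 9: Z-D = 22 → W
  shifts repeat with period 3: WUK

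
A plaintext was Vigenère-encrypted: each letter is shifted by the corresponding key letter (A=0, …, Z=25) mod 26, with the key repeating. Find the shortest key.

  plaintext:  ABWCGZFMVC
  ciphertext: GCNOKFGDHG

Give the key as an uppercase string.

  i= 0: G-A =  6 → G
  i= 1: C-B =  1 → B
  i= 2: N-W = 17 → R
  i= 3: O-C = 12 → M
  i= 4: K-G =  4 → E
  i= 5: F-Z =  6 → G
  i= 6: G-F =  1 → B
  i= 7: D-M = 17 → R
  i= 8: H-V = 12 → M
  i= 9: G-C =  4 → E
  shifts repeat with period 5: GBRME

GBRME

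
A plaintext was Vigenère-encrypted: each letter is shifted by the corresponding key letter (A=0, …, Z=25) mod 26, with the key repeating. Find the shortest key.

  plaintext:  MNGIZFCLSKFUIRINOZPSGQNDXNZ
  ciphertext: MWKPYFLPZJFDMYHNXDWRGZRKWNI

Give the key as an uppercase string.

  i= 0: M-M =  0 → A
  i= 1: W-N =  9 → J
  i= 2: K-G =  4 → E
  i= 3: P-I =  7 → H
  i= 4: Y-Z = 25 → Z
  i= 5: F-F =  0 → A
  i= 6: L-C =  9 → J
  i= 7: P-L =  4 → E
  i= 8: Z-S =  7 → H
  i= 9: J-K = 25 → Z
  i=10: F-F =  0 → A
  i=11: D-U =  9 → J
  i=12: M-I =  4 → E
  i=13: Y-R =  7 → H
  i=14: H-I = 25 → Z
  i=15: N-N =  0 → A
  i=16: X-O =  9 → J
  i=17: D-Z =  4 → E
  i=18: W-P =  7 → H
  i=19: R-S = 25 → Z
  i=20: G-G =  0 → A
  i=21: Z-Q =  9 → J
  i=22: R-N =  4 → E
  i=23: K-D =  7 → H
  i=24: W-X = 25 → Z
  i=25: N-N =  0 → A
  i=26: I-Z =  9 → J
  shifts repeat with period 5: AJEHZ

AJEHZ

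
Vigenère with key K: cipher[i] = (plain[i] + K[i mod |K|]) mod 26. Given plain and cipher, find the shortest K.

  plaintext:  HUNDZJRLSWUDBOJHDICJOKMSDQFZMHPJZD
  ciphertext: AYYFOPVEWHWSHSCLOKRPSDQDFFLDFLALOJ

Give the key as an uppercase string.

  i= 0: A-H = 19 → T
  i= 1: Y-U =  4 → E
  i= 2: Y-N = 11 → L
  i= 3: F-D =  2 → C
  i= 4: O-Z = 15 → P
  i= 5: P-J =  6 → G
  i= 6: V-R =  4 → E
  i= 7: E-L = 19 → T
  i= 8: W-S =  4 → E
  i= 9: H-W = 11 → L
  i=10: W-U =  2 → C
  i=11: S-D = 15 → P
  i=12: H-B =  6 → G
  i=13: S-O =  4 → E
  i=14: C-J = 19 → T
  i=15: L-H =  4 → E
  i=16: O-D = 11 → L
  i=17: K-I =  2 → C
  i=18: R-C = 15 → P
  i=19: P-J =  6 → G
  i=20: S-O =  4 → E
  i=21: D-K = 19 → T
  i=22: Q-M =  4 → E
  i=23: D-S = 11 → L
  i=24: F-D =  2 → C
  i=25: F-Q = 15 → P
  i=26: L-F =  6 → G
  i=27: D-Z =  4 → E
  i=28: F-M = 19 → T
  i=29: L-H =  4 → E
  i=30: A-P = 11 → L
  i=31: L-J =  2 → C
  i=32: O-Z = 15 → P
  i=33: J-D =  6 → G
  shifts repeat with period 7: TELCPGE

TELCPGE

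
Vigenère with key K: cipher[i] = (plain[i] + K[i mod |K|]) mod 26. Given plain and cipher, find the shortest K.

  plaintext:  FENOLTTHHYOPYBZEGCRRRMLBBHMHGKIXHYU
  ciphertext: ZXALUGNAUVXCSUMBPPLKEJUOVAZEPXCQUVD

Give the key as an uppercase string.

UTNXJN

  i= 0: Z-F = 20 → U
  i= 1: X-E = 19 → T
  i= 2: A-N = 13 → N
  i= 3: L-O = 23 → X
  i= 4: U-L =  9 → J
  i= 5: G-T = 13 → N
  i= 6: N-T = 20 → U
  i= 7: A-H = 19 → T
  i= 8: U-H = 13 → N
  i= 9: V-Y = 23 → X
  i=10: X-O =  9 → J
  i=11: C-P = 13 → N
  i=12: S-Y = 20 → U
  i=13: U-B = 19 → T
  i=14: M-Z = 13 → N
  i=15: B-E = 23 → X
  i=16: P-G =  9 → J
  i=17: P-C = 13 → N
  i=18: L-R = 20 → U
  i=19: K-R = 19 → T
  i=20: E-R = 13 → N
  i=21: J-M = 23 → X
  i=22: U-L =  9 → J
  i=23: O-B = 13 → N
  i=24: V-B = 20 → U
  i=25: A-H = 19 → T
  i=26: Z-M = 13 → N
  i=27: E-H = 23 → X
  i=28: P-G =  9 → J
  i=29: X-K = 13 → N
  i=30: C-I = 20 → U
  i=31: Q-X = 19 → T
  i=32: U-H = 13 → N
  i=33: V-Y = 23 → X
  i=34: D-U =  9 → J
  shifts repeat with period 6: UTNXJN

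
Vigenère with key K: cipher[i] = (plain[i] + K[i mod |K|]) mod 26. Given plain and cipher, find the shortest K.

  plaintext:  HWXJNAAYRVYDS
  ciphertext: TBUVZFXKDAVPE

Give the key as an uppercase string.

  i= 0: T-H = 12 → M
  i= 1: B-W =  5 → F
  i= 2: U-X = 23 → X
  i= 3: V-J = 12 → M
  i= 4: Z-N = 12 → M
  i= 5: F-A =  5 → F
  i= 6: X-A = 23 → X
  i= 7: K-Y = 12 → M
  i= 8: D-R = 12 → M
  i= 9: A-V =  5 → F
  i=10: V-Y = 23 → X
  i=11: P-D = 12 → M
  i=12: E-S = 12 → M
  shifts repeat with period 4: MFXM

MFXM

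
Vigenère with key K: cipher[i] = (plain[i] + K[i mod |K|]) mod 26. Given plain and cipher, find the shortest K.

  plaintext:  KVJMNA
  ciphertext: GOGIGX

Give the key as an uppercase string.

WTX

  i= 0: G-K = 22 → W
  i= 1: O-V = 19 → T
  i= 2: G-J = 23 → X
  i= 3: I-M = 22 → W
  i= 4: G-N = 19 → T
  i= 5: X-A = 23 → X
  shifts repeat with period 3: WTX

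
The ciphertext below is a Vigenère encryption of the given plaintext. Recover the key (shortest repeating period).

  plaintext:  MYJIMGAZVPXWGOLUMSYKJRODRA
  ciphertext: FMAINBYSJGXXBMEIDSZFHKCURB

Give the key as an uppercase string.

  i= 0: F-M = 19 → T
  i= 1: M-Y = 14 → O
  i= 2: A-J = 17 → R
  i= 3: I-I =  0 → A
  i= 4: N-M =  1 → B
  i= 5: B-G = 21 → V
  i= 6: Y-A = 24 → Y
  i= 7: S-Z = 19 → T
  i= 8: J-V = 14 → O
  i= 9: G-P = 17 → R
  i=10: X-X =  0 → A
  i=11: X-W =  1 → B
  i=12: B-G = 21 → V
  i=13: M-O = 24 → Y
  i=14: E-L = 19 → T
  i=15: I-U = 14 → O
  i=16: D-M = 17 → R
  i=17: S-S =  0 → A
  i=18: Z-Y =  1 → B
  i=19: F-K = 21 → V
  i=20: H-J = 24 → Y
  i=21: K-R = 19 → T
  i=22: C-O = 14 → O
  i=23: U-D = 17 → R
  i=24: R-R =  0 → A
  i=25: B-A =  1 → B
  shifts repeat with period 7: TORABVY

TORABVY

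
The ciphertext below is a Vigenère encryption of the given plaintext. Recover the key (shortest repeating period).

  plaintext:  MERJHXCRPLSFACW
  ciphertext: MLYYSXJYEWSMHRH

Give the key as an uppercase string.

AHHPL

  i= 0: M-M =  0 → A
  i= 1: L-E =  7 → H
  i= 2: Y-R =  7 → H
  i= 3: Y-J = 15 → P
  i= 4: S-H = 11 → L
  i= 5: X-X =  0 → A
  i= 6: J-C =  7 → H
  i= 7: Y-R =  7 → H
  i= 8: E-P = 15 → P
  i= 9: W-L = 11 → L
  i=10: S-S =  0 → A
  i=11: M-F =  7 → H
  i=12: H-A =  7 → H
  i=13: R-C = 15 → P
  i=14: H-W = 11 → L
  shifts repeat with period 5: AHHPL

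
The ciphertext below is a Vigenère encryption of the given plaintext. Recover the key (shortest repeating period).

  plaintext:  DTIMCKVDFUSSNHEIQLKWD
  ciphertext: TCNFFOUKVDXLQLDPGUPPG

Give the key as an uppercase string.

  i= 0: T-D = 16 → Q
  i= 1: C-T =  9 → J
  i= 2: N-I =  5 → F
  i= 3: F-M = 19 → T
  i= 4: F-C =  3 → D
  i= 5: O-K =  4 → E
  i= 6: U-V = 25 → Z
  i= 7: K-D =  7 → H
  i= 8: V-F = 16 → Q
  i= 9: D-U =  9 → J
  i=10: X-S =  5 → F
  i=11: L-S = 19 → T
  i=12: Q-N =  3 → D
  i=13: L-H =  4 → E
  i=14: D-E = 25 → Z
  i=15: P-I =  7 → H
  i=16: G-Q = 16 → Q
  i=17: U-L =  9 → J
  i=18: P-K =  5 → F
  i=19: P-W = 19 → T
  i=20: G-D =  3 → D
  shifts repeat with period 8: QJFTDEZH

QJFTDEZH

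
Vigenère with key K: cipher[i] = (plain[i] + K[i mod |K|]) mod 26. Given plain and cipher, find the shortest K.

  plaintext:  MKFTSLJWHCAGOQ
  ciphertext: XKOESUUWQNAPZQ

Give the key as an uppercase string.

LAJ

  i= 0: X-M = 11 → L
  i= 1: K-K =  0 → A
  i= 2: O-F =  9 → J
  i= 3: E-T = 11 → L
  i= 4: S-S =  0 → A
  i= 5: U-L =  9 → J
  i= 6: U-J = 11 → L
  i= 7: W-W =  0 → A
  i= 8: Q-H =  9 → J
  i= 9: N-C = 11 → L
  i=10: A-A =  0 → A
  i=11: P-G =  9 → J
  i=12: Z-O = 11 → L
  i=13: Q-Q =  0 → A
  shifts repeat with period 3: LAJ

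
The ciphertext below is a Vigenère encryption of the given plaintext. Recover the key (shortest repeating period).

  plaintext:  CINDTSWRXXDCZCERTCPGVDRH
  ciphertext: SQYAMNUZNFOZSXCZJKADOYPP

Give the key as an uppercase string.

QILXTVYI

  i= 0: S-C = 16 → Q
  i= 1: Q-I =  8 → I
  i= 2: Y-N = 11 → L
  i= 3: A-D = 23 → X
  i= 4: M-T = 19 → T
  i= 5: N-S = 21 → V
  i= 6: U-W = 24 → Y
  i= 7: Z-R =  8 → I
  i= 8: N-X = 16 → Q
  i= 9: F-X =  8 → I
  i=10: O-D = 11 → L
  i=11: Z-C = 23 → X
  i=12: S-Z = 19 → T
  i=13: X-C = 21 → V
  i=14: C-E = 24 → Y
  i=15: Z-R =  8 → I
  i=16: J-T = 16 → Q
  i=17: K-C =  8 → I
  i=18: A-P = 11 → L
  i=19: D-G = 23 → X
  i=20: O-V = 19 → T
  i=21: Y-D = 21 → V
  i=22: P-R = 24 → Y
  i=23: P-H =  8 → I
  shifts repeat with period 8: QILXTVYI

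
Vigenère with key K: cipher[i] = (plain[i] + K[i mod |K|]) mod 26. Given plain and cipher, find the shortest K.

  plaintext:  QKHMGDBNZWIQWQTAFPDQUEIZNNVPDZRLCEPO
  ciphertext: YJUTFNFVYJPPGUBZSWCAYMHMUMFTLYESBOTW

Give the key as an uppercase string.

IZNHZKE

  i= 0: Y-Q =  8 → I
  i= 1: J-K = 25 → Z
  i= 2: U-H = 13 → N
  i= 3: T-M =  7 → H
  i= 4: F-G = 25 → Z
  i= 5: N-D = 10 → K
  i= 6: F-B =  4 → E
  i= 7: V-N =  8 → I
  i= 8: Y-Z = 25 → Z
  i= 9: J-W = 13 → N
  i=10: P-I =  7 → H
  i=11: P-Q = 25 → Z
  i=12: G-W = 10 → K
  i=13: U-Q =  4 → E
  i=14: B-T =  8 → I
  i=15: Z-A = 25 → Z
  i=16: S-F = 13 → N
  i=17: W-P =  7 → H
  i=18: C-D = 25 → Z
  i=19: A-Q = 10 → K
  i=20: Y-U =  4 → E
  i=21: M-E =  8 → I
  i=22: H-I = 25 → Z
  i=23: M-Z = 13 → N
  i=24: U-N =  7 → H
  i=25: M-N = 25 → Z
  i=26: F-V = 10 → K
  i=27: T-P =  4 → E
  i=28: L-D =  8 → I
  i=29: Y-Z = 25 → Z
  i=30: E-R = 13 → N
  i=31: S-L =  7 → H
  i=32: B-C = 25 → Z
  i=33: O-E = 10 → K
  i=34: T-P =  4 → E
  i=35: W-O =  8 → I
  shifts repeat with period 7: IZNHZKE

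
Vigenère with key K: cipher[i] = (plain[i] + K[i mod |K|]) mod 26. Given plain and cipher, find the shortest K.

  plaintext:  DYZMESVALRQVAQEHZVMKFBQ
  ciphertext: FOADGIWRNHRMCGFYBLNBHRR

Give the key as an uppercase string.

CQBR

  i= 0: F-D =  2 → C
  i= 1: O-Y = 16 → Q
  i= 2: A-Z =  1 → B
  i= 3: D-M = 17 → R
  i= 4: G-E =  2 → C
  i= 5: I-S = 16 → Q
  i= 6: W-V =  1 → B
  i= 7: R-A = 17 → R
  i= 8: N-L =  2 → C
  i= 9: H-R = 16 → Q
  i=10: R-Q =  1 → B
  i=11: M-V = 17 → R
  i=12: C-A =  2 → C
  i=13: G-Q = 16 → Q
  i=14: F-E =  1 → B
  i=15: Y-H = 17 → R
  i=16: B-Z =  2 → C
  i=17: L-V = 16 → Q
  i=18: N-M =  1 → B
  i=19: B-K = 17 → R
  i=20: H-F =  2 → C
  i=21: R-B = 16 → Q
  i=22: R-Q =  1 → B
  shifts repeat with period 4: CQBR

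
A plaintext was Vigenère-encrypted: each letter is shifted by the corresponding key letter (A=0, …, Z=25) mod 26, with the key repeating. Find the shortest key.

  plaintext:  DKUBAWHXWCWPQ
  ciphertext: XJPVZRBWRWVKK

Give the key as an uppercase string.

  i= 0: X-D = 20 → U
  i= 1: J-K = 25 → Z
  i= 2: P-U = 21 → V
  i= 3: V-B = 20 → U
  i= 4: Z-A = 25 → Z
  i= 5: R-W = 21 → V
  i= 6: B-H = 20 → U
  i= 7: W-X = 25 → Z
  i= 8: R-W = 21 → V
  i= 9: W-C = 20 → U
  i=10: V-W = 25 → Z
  i=11: K-P = 21 → V
  i=12: K-Q = 20 → U
  shifts repeat with period 3: UZV

UZV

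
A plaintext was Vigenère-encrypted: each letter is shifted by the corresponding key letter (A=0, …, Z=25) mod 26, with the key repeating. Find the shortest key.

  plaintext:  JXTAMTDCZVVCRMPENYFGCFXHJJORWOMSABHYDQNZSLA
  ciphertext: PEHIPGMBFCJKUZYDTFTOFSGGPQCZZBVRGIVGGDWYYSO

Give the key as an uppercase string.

GHOIDNJZ

  i= 0: P-J =  6 → G
  i= 1: E-X =  7 → H
  i= 2: H-T = 14 → O
  i= 3: I-A =  8 → I
  i= 4: P-M =  3 → D
  i= 5: G-T = 13 → N
  i= 6: M-D =  9 → J
  i= 7: B-C = 25 → Z
  i= 8: F-Z =  6 → G
  i= 9: C-V =  7 → H
  i=10: J-V = 14 → O
  i=11: K-C =  8 → I
  i=12: U-R =  3 → D
  i=13: Z-M = 13 → N
  i=14: Y-P =  9 → J
  i=15: D-E = 25 → Z
  i=16: T-N =  6 → G
  i=17: F-Y =  7 → H
  i=18: T-F = 14 → O
  i=19: O-G =  8 → I
  i=20: F-C =  3 → D
  i=21: S-F = 13 → N
  i=22: G-X =  9 → J
  i=23: G-H = 25 → Z
  i=24: P-J =  6 → G
  i=25: Q-J =  7 → H
  i=26: C-O = 14 → O
  i=27: Z-R =  8 → I
  i=28: Z-W =  3 → D
  i=29: B-O = 13 → N
  i=30: V-M =  9 → J
  i=31: R-S = 25 → Z
  i=32: G-A =  6 → G
  i=33: I-B =  7 → H
  i=34: V-H = 14 → O
  i=35: G-Y =  8 → I
  i=36: G-D =  3 → D
  i=37: D-Q = 13 → N
  i=38: W-N =  9 → J
  i=39: Y-Z = 25 → Z
  i=40: Y-S =  6 → G
  i=41: S-L =  7 → H
  i=42: O-A = 14 → O
  shifts repeat with period 8: GHOIDNJZ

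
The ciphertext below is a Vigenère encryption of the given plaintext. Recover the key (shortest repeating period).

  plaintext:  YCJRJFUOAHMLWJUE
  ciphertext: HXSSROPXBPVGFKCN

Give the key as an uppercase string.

JVJBI

  i= 0: H-Y =  9 → J
  i= 1: X-C = 21 → V
  i= 2: S-J =  9 → J
  i= 3: S-R =  1 → B
  i= 4: R-J =  8 → I
  i= 5: O-F =  9 → J
  i= 6: P-U = 21 → V
  i= 7: X-O =  9 → J
  i= 8: B-A =  1 → B
  i= 9: P-H =  8 → I
  i=10: V-M =  9 → J
  i=11: G-L = 21 → V
  i=12: F-W =  9 → J
  i=13: K-J =  1 → B
  i=14: C-U =  8 → I
  i=15: N-E =  9 → J
  shifts repeat with period 5: JVJBI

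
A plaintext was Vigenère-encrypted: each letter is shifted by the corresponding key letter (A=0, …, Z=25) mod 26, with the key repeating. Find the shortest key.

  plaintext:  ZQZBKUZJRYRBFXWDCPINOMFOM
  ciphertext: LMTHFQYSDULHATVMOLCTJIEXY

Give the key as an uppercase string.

MWUGVWZJ

  i= 0: L-Z = 12 → M
  i= 1: M-Q = 22 → W
  i= 2: T-Z = 20 → U
  i= 3: H-B =  6 → G
  i= 4: F-K = 21 → V
  i= 5: Q-U = 22 → W
  i= 6: Y-Z = 25 → Z
  i= 7: S-J =  9 → J
  i= 8: D-R = 12 → M
  i= 9: U-Y = 22 → W
  i=10: L-R = 20 → U
  i=11: H-B =  6 → G
  i=12: A-F = 21 → V
  i=13: T-X = 22 → W
  i=14: V-W = 25 → Z
  i=15: M-D =  9 → J
  i=16: O-C = 12 → M
  i=17: L-P = 22 → W
  i=18: C-I = 20 → U
  i=19: T-N =  6 → G
  i=20: J-O = 21 → V
  i=21: I-M = 22 → W
  i=22: E-F = 25 → Z
  i=23: X-O =  9 → J
  i=24: Y-M = 12 → M
  shifts repeat with period 8: MWUGVWZJ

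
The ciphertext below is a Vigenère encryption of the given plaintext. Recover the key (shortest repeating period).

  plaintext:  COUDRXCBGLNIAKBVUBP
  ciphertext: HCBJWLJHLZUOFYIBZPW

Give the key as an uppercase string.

  i= 0: H-C =  5 → F
  i= 1: C-O = 14 → O
  i= 2: B-U =  7 → H
  i= 3: J-D =  6 → G
  i= 4: W-R =  5 → F
  i= 5: L-X = 14 → O
  i= 6: J-C =  7 → H
  i= 7: H-B =  6 → G
  i= 8: L-G =  5 → F
  i= 9: Z-L = 14 → O
  i=10: U-N =  7 → H
  i=11: O-I =  6 → G
  i=12: F-A =  5 → F
  i=13: Y-K = 14 → O
  i=14: I-B =  7 → H
  i=15: B-V =  6 → G
  i=16: Z-U =  5 → F
  i=17: P-B = 14 → O
  i=18: W-P =  7 → H
  shifts repeat with period 4: FOHG

FOHG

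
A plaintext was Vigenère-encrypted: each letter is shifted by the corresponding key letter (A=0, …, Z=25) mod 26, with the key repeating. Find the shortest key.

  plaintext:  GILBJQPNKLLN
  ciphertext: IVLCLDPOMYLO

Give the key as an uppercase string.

  i= 0: I-G =  2 → C
  i= 1: V-I = 13 → N
  i= 2: L-L =  0 → A
  i= 3: C-B =  1 → B
  i= 4: L-J =  2 → C
  i= 5: D-Q = 13 → N
  i= 6: P-P =  0 → A
  i= 7: O-N =  1 → B
  i= 8: M-K =  2 → C
  i= 9: Y-L = 13 → N
  i=10: L-L =  0 → A
  i=11: O-N =  1 → B
  shifts repeat with period 4: CNAB

CNAB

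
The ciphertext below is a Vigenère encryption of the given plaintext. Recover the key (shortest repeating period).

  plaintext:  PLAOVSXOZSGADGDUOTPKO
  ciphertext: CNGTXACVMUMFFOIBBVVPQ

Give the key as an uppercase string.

NCGFCIFH

  i= 0: C-P = 13 → N
  i= 1: N-L =  2 → C
  i= 2: G-A =  6 → G
  i= 3: T-O =  5 → F
  i= 4: X-V =  2 → C
  i= 5: A-S =  8 → I
  i= 6: C-X =  5 → F
  i= 7: V-O =  7 → H
  i= 8: M-Z = 13 → N
  i= 9: U-S =  2 → C
  i=10: M-G =  6 → G
  i=11: F-A =  5 → F
  i=12: F-D =  2 → C
  i=13: O-G =  8 → I
  i=14: I-D =  5 → F
  i=15: B-U =  7 → H
  i=16: B-O = 13 → N
  i=17: V-T =  2 → C
  i=18: V-P =  6 → G
  i=19: P-K =  5 → F
  i=20: Q-O =  2 → C
  shifts repeat with period 8: NCGFCIFH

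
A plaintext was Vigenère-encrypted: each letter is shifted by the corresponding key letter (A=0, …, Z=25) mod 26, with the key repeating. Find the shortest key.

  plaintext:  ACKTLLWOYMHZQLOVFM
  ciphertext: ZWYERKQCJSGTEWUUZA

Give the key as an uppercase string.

ZUOLG

  i= 0: Z-A = 25 → Z
  i= 1: W-C = 20 → U
  i= 2: Y-K = 14 → O
  i= 3: E-T = 11 → L
  i= 4: R-L =  6 → G
  i= 5: K-L = 25 → Z
  i= 6: Q-W = 20 → U
  i= 7: C-O = 14 → O
  i= 8: J-Y = 11 → L
  i= 9: S-M =  6 → G
  i=10: G-H = 25 → Z
  i=11: T-Z = 20 → U
  i=12: E-Q = 14 → O
  i=13: W-L = 11 → L
  i=14: U-O =  6 → G
  i=15: U-V = 25 → Z
  i=16: Z-F = 20 → U
  i=17: A-M = 14 → O
  shifts repeat with period 5: ZUOLG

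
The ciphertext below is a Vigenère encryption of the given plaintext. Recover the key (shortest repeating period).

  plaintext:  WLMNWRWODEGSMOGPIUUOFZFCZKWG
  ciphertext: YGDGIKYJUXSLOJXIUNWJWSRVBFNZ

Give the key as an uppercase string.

CVRTMT

  i= 0: Y-W =  2 → C
  i= 1: G-L = 21 → V
  i= 2: D-M = 17 → R
  i= 3: G-N = 19 → T
  i= 4: I-W = 12 → M
  i= 5: K-R = 19 → T
  i= 6: Y-W =  2 → C
  i= 7: J-O = 21 → V
  i= 8: U-D = 17 → R
  i= 9: X-E = 19 → T
  i=10: S-G = 12 → M
  i=11: L-S = 19 → T
  i=12: O-M =  2 → C
  i=13: J-O = 21 → V
  i=14: X-G = 17 → R
  i=15: I-P = 19 → T
  i=16: U-I = 12 → M
  i=17: N-U = 19 → T
  i=18: W-U =  2 → C
  i=19: J-O = 21 → V
  i=20: W-F = 17 → R
  i=21: S-Z = 19 → T
  i=22: R-F = 12 → M
  i=23: V-C = 19 → T
  i=24: B-Z =  2 → C
  i=25: F-K = 21 → V
  i=26: N-W = 17 → R
  i=27: Z-G = 19 → T
  shifts repeat with period 6: CVRTMT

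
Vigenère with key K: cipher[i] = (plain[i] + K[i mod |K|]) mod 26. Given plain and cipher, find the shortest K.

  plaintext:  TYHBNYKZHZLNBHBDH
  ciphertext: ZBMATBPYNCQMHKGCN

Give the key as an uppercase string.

  i= 0: Z-T =  6 → G
  i= 1: B-Y =  3 → D
  i= 2: M-H =  5 → F
  i= 3: A-B = 25 → Z
  i= 4: T-N =  6 → G
  i= 5: B-Y =  3 → D
  i= 6: P-K =  5 → F
  i= 7: Y-Z = 25 → Z
  i= 8: N-H =  6 → G
  i= 9: C-Z =  3 → D
  i=10: Q-L =  5 → F
  i=11: M-N = 25 → Z
  i=12: H-B =  6 → G
  i=13: K-H =  3 → D
  i=14: G-B =  5 → F
  i=15: C-D = 25 → Z
  i=16: N-H =  6 → G
  shifts repeat with period 4: GDFZ

GDFZ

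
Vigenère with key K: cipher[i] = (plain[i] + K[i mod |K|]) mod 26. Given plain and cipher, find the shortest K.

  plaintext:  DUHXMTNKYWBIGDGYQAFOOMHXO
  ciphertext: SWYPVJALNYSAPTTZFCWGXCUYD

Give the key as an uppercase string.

  i= 0: S-D = 15 → P
  i= 1: W-U =  2 → C
  i= 2: Y-H = 17 → R
  i= 3: P-X = 18 → S
  i= 4: V-M =  9 → J
  i= 5: J-T = 16 → Q
  i= 6: A-N = 13 → N
  i= 7: L-K =  1 → B
  i= 8: N-Y = 15 → P
  i= 9: Y-W =  2 → C
  i=10: S-B = 17 → R
  i=11: A-I = 18 → S
  i=12: P-G =  9 → J
  i=13: T-D = 16 → Q
  i=14: T-G = 13 → N
  i=15: Z-Y =  1 → B
  i=16: F-Q = 15 → P
  i=17: C-A =  2 → C
  i=18: W-F = 17 → R
  i=19: G-O = 18 → S
  i=20: X-O =  9 → J
  i=21: C-M = 16 → Q
  i=22: U-H = 13 → N
  i=23: Y-X =  1 → B
  i=24: D-O = 15 → P
  shifts repeat with period 8: PCRSJQNB

PCRSJQNB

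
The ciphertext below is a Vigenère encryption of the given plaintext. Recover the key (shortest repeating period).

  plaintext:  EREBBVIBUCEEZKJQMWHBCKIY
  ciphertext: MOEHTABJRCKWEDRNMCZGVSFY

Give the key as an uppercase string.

IXAGSFT

  i= 0: M-E =  8 → I
  i= 1: O-R = 23 → X
  i= 2: E-E =  0 → A
  i= 3: H-B =  6 → G
  i= 4: T-B = 18 → S
  i= 5: A-V =  5 → F
  i= 6: B-I = 19 → T
  i= 7: J-B =  8 → I
  i= 8: R-U = 23 → X
  i= 9: C-C =  0 → A
  i=10: K-E =  6 → G
  i=11: W-E = 18 → S
  i=12: E-Z =  5 → F
  i=13: D-K = 19 → T
  i=14: R-J =  8 → I
  i=15: N-Q = 23 → X
  i=16: M-M =  0 → A
  i=17: C-W =  6 → G
  i=18: Z-H = 18 → S
  i=19: G-B =  5 → F
  i=20: V-C = 19 → T
  i=21: S-K =  8 → I
  i=22: F-I = 23 → X
  i=23: Y-Y =  0 → A
  shifts repeat with period 7: IXAGSFT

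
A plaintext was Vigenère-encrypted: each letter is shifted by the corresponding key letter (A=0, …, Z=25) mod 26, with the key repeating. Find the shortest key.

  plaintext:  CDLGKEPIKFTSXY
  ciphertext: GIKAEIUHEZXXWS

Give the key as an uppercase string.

EFZUU

  i= 0: G-C =  4 → E
  i= 1: I-D =  5 → F
  i= 2: K-L = 25 → Z
  i= 3: A-G = 20 → U
  i= 4: E-K = 20 → U
  i= 5: I-E =  4 → E
  i= 6: U-P =  5 → F
  i= 7: H-I = 25 → Z
  i= 8: E-K = 20 → U
  i= 9: Z-F = 20 → U
  i=10: X-T =  4 → E
  i=11: X-S =  5 → F
  i=12: W-X = 25 → Z
  i=13: S-Y = 20 → U
  shifts repeat with period 5: EFZUU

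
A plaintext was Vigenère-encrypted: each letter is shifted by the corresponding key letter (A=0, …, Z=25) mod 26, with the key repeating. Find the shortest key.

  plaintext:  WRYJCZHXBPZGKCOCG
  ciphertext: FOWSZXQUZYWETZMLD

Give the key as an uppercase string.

  i= 0: F-W =  9 → J
  i= 1: O-R = 23 → X
  i= 2: W-Y = 24 → Y
  i= 3: S-J =  9 → J
  i= 4: Z-C = 23 → X
  i= 5: X-Z = 24 → Y
  i= 6: Q-H =  9 → J
  i= 7: U-X = 23 → X
  i= 8: Z-B = 24 → Y
  i= 9: Y-P =  9 → J
  i=10: W-Z = 23 → X
  i=11: E-G = 24 → Y
  i=12: T-K =  9 → J
  i=13: Z-C = 23 → X
  i=14: M-O = 24 → Y
  i=15: L-C =  9 → J
  i=16: D-G = 23 → X
  shifts repeat with period 3: JXY

JXY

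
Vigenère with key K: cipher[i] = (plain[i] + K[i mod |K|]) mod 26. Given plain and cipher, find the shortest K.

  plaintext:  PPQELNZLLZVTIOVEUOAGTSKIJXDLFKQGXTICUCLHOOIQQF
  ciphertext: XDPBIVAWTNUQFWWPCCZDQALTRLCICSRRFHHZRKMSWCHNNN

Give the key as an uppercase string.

  i= 0: X-P =  8 → I
  i= 1: D-P = 14 → O
  i= 2: P-Q = 25 → Z
  i= 3: B-E = 23 → X
  i= 4: I-L = 23 → X
  i= 5: V-N =  8 → I
  i= 6: A-Z =  1 → B
  i= 7: W-L = 11 → L
  i= 8: T-L =  8 → I
  i= 9: N-Z = 14 → O
  i=10: U-V = 25 → Z
  i=11: Q-T = 23 → X
  i=12: F-I = 23 → X
  i=13: W-O =  8 → I
  i=14: W-V =  1 → B
  i=15: P-E = 11 → L
  i=16: C-U =  8 → I
  i=17: C-O = 14 → O
  i=18: Z-A = 25 → Z
  i=19: D-G = 23 → X
  i=20: Q-T = 23 → X
  i=21: A-S =  8 → I
  i=22: L-K =  1 → B
  i=23: T-I = 11 → L
  i=24: R-J =  8 → I
  i=25: L-X = 14 → O
  i=26: C-D = 25 → Z
  i=27: I-L = 23 → X
  i=28: C-F = 23 → X
  i=29: S-K =  8 → I
  i=30: R-Q =  1 → B
  i=31: R-G = 11 → L
  i=32: F-X =  8 → I
  i=33: H-T = 14 → O
  i=34: H-I = 25 → Z
  i=35: Z-C = 23 → X
  i=36: R-U = 23 → X
  i=37: K-C =  8 → I
  i=38: M-L =  1 → B
  i=39: S-H = 11 → L
  i=40: W-O =  8 → I
  i=41: C-O = 14 → O
  i=42: H-I = 25 → Z
  i=43: N-Q = 23 → X
  i=44: N-Q = 23 → X
  i=45: N-F =  8 → I
  shifts repeat with period 8: IOZXXIBL

IOZXXIBL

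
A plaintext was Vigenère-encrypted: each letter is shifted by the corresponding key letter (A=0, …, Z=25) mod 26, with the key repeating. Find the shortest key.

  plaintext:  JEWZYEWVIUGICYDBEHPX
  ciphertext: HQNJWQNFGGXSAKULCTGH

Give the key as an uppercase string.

YMRK

  i= 0: H-J = 24 → Y
  i= 1: Q-E = 12 → M
  i= 2: N-W = 17 → R
  i= 3: J-Z = 10 → K
  i= 4: W-Y = 24 → Y
  i= 5: Q-E = 12 → M
  i= 6: N-W = 17 → R
  i= 7: F-V = 10 → K
  i= 8: G-I = 24 → Y
  i= 9: G-U = 12 → M
  i=10: X-G = 17 → R
  i=11: S-I = 10 → K
  i=12: A-C = 24 → Y
  i=13: K-Y = 12 → M
  i=14: U-D = 17 → R
  i=15: L-B = 10 → K
  i=16: C-E = 24 → Y
  i=17: T-H = 12 → M
  i=18: G-P = 17 → R
  i=19: H-X = 10 → K
  shifts repeat with period 4: YMRK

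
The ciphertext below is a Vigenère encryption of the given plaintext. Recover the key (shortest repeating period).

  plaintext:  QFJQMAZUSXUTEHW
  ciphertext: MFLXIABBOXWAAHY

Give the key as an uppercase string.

  i= 0: M-Q = 22 → W
  i= 1: F-F =  0 → A
  i= 2: L-J =  2 → C
  i= 3: X-Q =  7 → H
  i= 4: I-M = 22 → W
  i= 5: A-A =  0 → A
  i= 6: B-Z =  2 → C
  i= 7: B-U =  7 → H
  i= 8: O-S = 22 → W
  i= 9: X-X =  0 → A
  i=10: W-U =  2 → C
  i=11: A-T =  7 → H
  i=12: A-E = 22 → W
  i=13: H-H =  0 → A
  i=14: Y-W =  2 → C
  shifts repeat with period 4: WACH

WACH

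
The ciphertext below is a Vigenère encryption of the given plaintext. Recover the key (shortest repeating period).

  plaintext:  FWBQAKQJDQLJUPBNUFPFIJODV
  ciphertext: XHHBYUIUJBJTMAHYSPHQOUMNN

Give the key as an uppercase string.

  i= 0: X-F = 18 → S
  i= 1: H-W = 11 → L
  i= 2: H-B =  6 → G
  i= 3: B-Q = 11 → L
  i= 4: Y-A = 24 → Y
  i= 5: U-K = 10 → K
  i= 6: I-Q = 18 → S
  i= 7: U-J = 11 → L
  i= 8: J-D =  6 → G
  i= 9: B-Q = 11 → L
  i=10: J-L = 24 → Y
  i=11: T-J = 10 → K
  i=12: M-U = 18 → S
  i=13: A-P = 11 → L
  i=14: H-B =  6 → G
  i=15: Y-N = 11 → L
  i=16: S-U = 24 → Y
  i=17: P-F = 10 → K
  i=18: H-P = 18 → S
  i=19: Q-F = 11 → L
  i=20: O-I =  6 → G
  i=21: U-J = 11 → L
  i=22: M-O = 24 → Y
  i=23: N-D = 10 → K
  i=24: N-V = 18 → S
  shifts repeat with period 6: SLGLYK

SLGLYK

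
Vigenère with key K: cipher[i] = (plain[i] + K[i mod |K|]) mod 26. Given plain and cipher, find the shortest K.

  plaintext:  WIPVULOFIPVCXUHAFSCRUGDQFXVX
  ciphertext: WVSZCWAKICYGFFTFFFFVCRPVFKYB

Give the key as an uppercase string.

  i= 0: W-W =  0 → A
  i= 1: V-I = 13 → N
  i= 2: S-P =  3 → D
  i= 3: Z-V =  4 → E
  i= 4: C-U =  8 → I
  i= 5: W-L = 11 → L
  i= 6: A-O = 12 → M
  i= 7: K-F =  5 → F
  i= 8: I-I =  0 → A
  i= 9: C-P = 13 → N
  i=10: Y-V =  3 → D
  i=11: G-C =  4 → E
  i=12: F-X =  8 → I
  i=13: F-U = 11 → L
  i=14: T-H = 12 → M
  i=15: F-A =  5 → F
  i=16: F-F =  0 → A
  i=17: F-S = 13 → N
  i=18: F-C =  3 → D
  i=19: V-R =  4 → E
  i=20: C-U =  8 → I
  i=21: R-G = 11 → L
  i=22: P-D = 12 → M
  i=23: V-Q =  5 → F
  i=24: F-F =  0 → A
  i=25: K-X = 13 → N
  i=26: Y-V =  3 → D
  i=27: B-X =  4 → E
  shifts repeat with period 8: ANDEILMF

ANDEILMF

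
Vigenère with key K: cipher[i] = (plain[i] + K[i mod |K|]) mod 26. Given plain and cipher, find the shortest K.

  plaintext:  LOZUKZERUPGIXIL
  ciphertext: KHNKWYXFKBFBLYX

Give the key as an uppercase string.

  i= 0: K-L = 25 → Z
  i= 1: H-O = 19 → T
  i= 2: N-Z = 14 → O
  i= 3: K-U = 16 → Q
  i= 4: W-K = 12 → M
  i= 5: Y-Z = 25 → Z
  i= 6: X-E = 19 → T
  i= 7: F-R = 14 → O
  i= 8: K-U = 16 → Q
  i= 9: B-P = 12 → M
  i=10: F-G = 25 → Z
  i=11: B-I = 19 → T
  i=12: L-X = 14 → O
  i=13: Y-I = 16 → Q
  i=14: X-L = 12 → M
  shifts repeat with period 5: ZTOQM

ZTOQM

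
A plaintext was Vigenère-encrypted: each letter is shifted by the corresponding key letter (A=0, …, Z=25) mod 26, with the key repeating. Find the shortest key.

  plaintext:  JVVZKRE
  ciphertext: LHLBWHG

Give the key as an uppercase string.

CMQ

  i= 0: L-J =  2 → C
  i= 1: H-V = 12 → M
  i= 2: L-V = 16 → Q
  i= 3: B-Z =  2 → C
  i= 4: W-K = 12 → M
  i= 5: H-R = 16 → Q
  i= 6: G-E =  2 → C
  shifts repeat with period 3: CMQ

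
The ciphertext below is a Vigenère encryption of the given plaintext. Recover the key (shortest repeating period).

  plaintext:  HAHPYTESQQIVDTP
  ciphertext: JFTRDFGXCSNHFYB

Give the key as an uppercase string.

CFM

  i= 0: J-H =  2 → C
  i= 1: F-A =  5 → F
  i= 2: T-H = 12 → M
  i= 3: R-P =  2 → C
  i= 4: D-Y =  5 → F
  i= 5: F-T = 12 → M
  i= 6: G-E =  2 → C
  i= 7: X-S =  5 → F
  i= 8: C-Q = 12 → M
  i= 9: S-Q =  2 → C
  i=10: N-I =  5 → F
  i=11: H-V = 12 → M
  i=12: F-D =  2 → C
  i=13: Y-T =  5 → F
  i=14: B-P = 12 → M
  shifts repeat with period 3: CFM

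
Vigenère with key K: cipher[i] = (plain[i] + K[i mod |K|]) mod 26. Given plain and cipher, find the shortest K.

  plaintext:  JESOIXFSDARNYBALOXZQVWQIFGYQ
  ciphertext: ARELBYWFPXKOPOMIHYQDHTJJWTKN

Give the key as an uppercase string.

  i= 0: A-J = 17 → R
  i= 1: R-E = 13 → N
  i= 2: E-S = 12 → M
  i= 3: L-O = 23 → X
  i= 4: B-I = 19 → T
  i= 5: Y-X =  1 → B
  i= 6: W-F = 17 → R
  i= 7: F-S = 13 → N
  i= 8: P-D = 12 → M
  i= 9: X-A = 23 → X
  i=10: K-R = 19 → T
  i=11: O-N =  1 → B
  i=12: P-Y = 17 → R
  i=13: O-B = 13 → N
  i=14: M-A = 12 → M
  i=15: I-L = 23 → X
  i=16: H-O = 19 → T
  i=17: Y-X =  1 → B
  i=18: Q-Z = 17 → R
  i=19: D-Q = 13 → N
  i=20: H-V = 12 → M
  i=21: T-W = 23 → X
  i=22: J-Q = 19 → T
  i=23: J-I =  1 → B
  i=24: W-F = 17 → R
  i=25: T-G = 13 → N
  i=26: K-Y = 12 → M
  i=27: N-Q = 23 → X
  shifts repeat with period 6: RNMXTB

RNMXTB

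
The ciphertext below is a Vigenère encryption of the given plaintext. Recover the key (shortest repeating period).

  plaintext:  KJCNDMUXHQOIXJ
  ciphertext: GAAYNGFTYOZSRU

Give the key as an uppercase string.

WRYLKUL

  i= 0: G-K = 22 → W
  i= 1: A-J = 17 → R
  i= 2: A-C = 24 → Y
  i= 3: Y-N = 11 → L
  i= 4: N-D = 10 → K
  i= 5: G-M = 20 → U
  i= 6: F-U = 11 → L
  i= 7: T-X = 22 → W
  i= 8: Y-H = 17 → R
  i= 9: O-Q = 24 → Y
  i=10: Z-O = 11 → L
  i=11: S-I = 10 → K
  i=12: R-X = 20 → U
  i=13: U-J = 11 → L
  shifts repeat with period 7: WRYLKUL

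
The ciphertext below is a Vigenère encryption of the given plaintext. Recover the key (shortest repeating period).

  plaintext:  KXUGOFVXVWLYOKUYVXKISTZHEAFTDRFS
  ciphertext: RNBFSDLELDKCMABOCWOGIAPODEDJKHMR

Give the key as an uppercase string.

  i= 0: R-K =  7 → H
  i= 1: N-X = 16 → Q
  i= 2: B-U =  7 → H
  i= 3: F-G = 25 → Z
  i= 4: S-O =  4 → E
  i= 5: D-F = 24 → Y
  i= 6: L-V = 16 → Q
  i= 7: E-X =  7 → H
  i= 8: L-V = 16 → Q
  i= 9: D-W =  7 → H
  i=10: K-L = 25 → Z
  i=11: C-Y =  4 → E
  i=12: M-O = 24 → Y
  i=13: A-K = 16 → Q
  i=14: B-U =  7 → H
  i=15: O-Y = 16 → Q
  i=16: C-V =  7 → H
  i=17: W-X = 25 → Z
  i=18: O-K =  4 → E
  i=19: G-I = 24 → Y
  i=20: I-S = 16 → Q
  i=21: A-T =  7 → H
  i=22: P-Z = 16 → Q
  i=23: O-H =  7 → H
  i=24: D-E = 25 → Z
  i=25: E-A =  4 → E
  i=26: D-F = 24 → Y
  i=27: J-T = 16 → Q
  i=28: K-D =  7 → H
  i=29: H-R = 16 → Q
  i=30: M-F =  7 → H
  i=31: R-S = 25 → Z
  shifts repeat with period 7: HQHZEYQ

HQHZEYQ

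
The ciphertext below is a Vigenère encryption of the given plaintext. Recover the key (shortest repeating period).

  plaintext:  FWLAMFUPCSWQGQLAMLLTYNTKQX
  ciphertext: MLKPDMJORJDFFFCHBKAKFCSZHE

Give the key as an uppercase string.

HPZPR

  i= 0: M-F =  7 → H
  i= 1: L-W = 15 → P
  i= 2: K-L = 25 → Z
  i= 3: P-A = 15 → P
  i= 4: D-M = 17 → R
  i= 5: M-F =  7 → H
  i= 6: J-U = 15 → P
  i= 7: O-P = 25 → Z
  i= 8: R-C = 15 → P
  i= 9: J-S = 17 → R
  i=10: D-W =  7 → H
  i=11: F-Q = 15 → P
  i=12: F-G = 25 → Z
  i=13: F-Q = 15 → P
  i=14: C-L = 17 → R
  i=15: H-A =  7 → H
  i=16: B-M = 15 → P
  i=17: K-L = 25 → Z
  i=18: A-L = 15 → P
  i=19: K-T = 17 → R
  i=20: F-Y =  7 → H
  i=21: C-N = 15 → P
  i=22: S-T = 25 → Z
  i=23: Z-K = 15 → P
  i=24: H-Q = 17 → R
  i=25: E-X =  7 → H
  shifts repeat with period 5: HPZPR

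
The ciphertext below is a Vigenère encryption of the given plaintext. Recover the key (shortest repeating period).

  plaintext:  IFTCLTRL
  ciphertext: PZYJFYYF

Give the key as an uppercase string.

  i= 0: P-I =  7 → H
  i= 1: Z-F = 20 → U
  i= 2: Y-T =  5 → F
  i= 3: J-C =  7 → H
  i= 4: F-L = 20 → U
  i= 5: Y-T =  5 → F
  i= 6: Y-R =  7 → H
  i= 7: F-L = 20 → U
  shifts repeat with period 3: HUF

HUF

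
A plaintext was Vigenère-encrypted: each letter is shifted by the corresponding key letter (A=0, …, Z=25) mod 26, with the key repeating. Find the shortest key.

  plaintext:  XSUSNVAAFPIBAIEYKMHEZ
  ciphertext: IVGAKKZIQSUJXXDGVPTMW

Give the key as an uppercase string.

LDMIXPZI

  i= 0: I-X = 11 → L
  i= 1: V-S =  3 → D
  i= 2: G-U = 12 → M
  i= 3: A-S =  8 → I
  i= 4: K-N = 23 → X
  i= 5: K-V = 15 → P
  i= 6: Z-A = 25 → Z
  i= 7: I-A =  8 → I
  i= 8: Q-F = 11 → L
  i= 9: S-P =  3 → D
  i=10: U-I = 12 → M
  i=11: J-B =  8 → I
  i=12: X-A = 23 → X
  i=13: X-I = 15 → P
  i=14: D-E = 25 → Z
  i=15: G-Y =  8 → I
  i=16: V-K = 11 → L
  i=17: P-M =  3 → D
  i=18: T-H = 12 → M
  i=19: M-E =  8 → I
  i=20: W-Z = 23 → X
  shifts repeat with period 8: LDMIXPZI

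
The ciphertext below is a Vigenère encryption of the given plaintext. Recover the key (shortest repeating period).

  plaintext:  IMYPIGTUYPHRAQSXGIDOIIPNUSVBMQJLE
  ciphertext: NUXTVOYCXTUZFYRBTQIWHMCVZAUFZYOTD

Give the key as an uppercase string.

  i= 0: N-I =  5 → F
  i= 1: U-M =  8 → I
  i= 2: X-Y = 25 → Z
  i= 3: T-P =  4 → E
  i= 4: V-I = 13 → N
  i= 5: O-G =  8 → I
  i= 6: Y-T =  5 → F
  i= 7: C-U =  8 → I
  i= 8: X-Y = 25 → Z
  i= 9: T-P =  4 → E
  i=10: U-H = 13 → N
  i=11: Z-R =  8 → I
  i=12: F-A =  5 → F
  i=13: Y-Q =  8 → I
  i=14: R-S = 25 → Z
  i=15: B-X =  4 → E
  i=16: T-G = 13 → N
  i=17: Q-I =  8 → I
  i=18: I-D =  5 → F
  i=19: W-O =  8 → I
  i=20: H-I = 25 → Z
  i=21: M-I =  4 → E
  i=22: C-P = 13 → N
  i=23: V-N =  8 → I
  i=24: Z-U =  5 → F
  i=25: A-S =  8 → I
  i=26: U-V = 25 → Z
  i=27: F-B =  4 → E
  i=28: Z-M = 13 → N
  i=29: Y-Q =  8 → I
  i=30: O-J =  5 → F
  i=31: T-L =  8 → I
  i=32: D-E = 25 → Z
  shifts repeat with period 6: FIZENI

FIZENI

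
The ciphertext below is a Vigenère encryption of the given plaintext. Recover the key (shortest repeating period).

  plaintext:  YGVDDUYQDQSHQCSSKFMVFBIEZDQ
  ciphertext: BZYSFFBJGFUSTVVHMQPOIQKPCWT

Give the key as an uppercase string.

  i= 0: B-Y =  3 → D
  i= 1: Z-G = 19 → T
  i= 2: Y-V =  3 → D
  i= 3: S-D = 15 → P
  i= 4: F-D =  2 → C
  i= 5: F-U = 11 → L
  i= 6: B-Y =  3 → D
  i= 7: J-Q = 19 → T
  i= 8: G-D =  3 → D
  i= 9: F-Q = 15 → P
  i=10: U-S =  2 → C
  i=11: S-H = 11 → L
  i=12: T-Q =  3 → D
  i=13: V-C = 19 → T
  i=14: V-S =  3 → D
  i=15: H-S = 15 → P
  i=16: M-K =  2 → C
  i=17: Q-F = 11 → L
  i=18: P-M =  3 → D
  i=19: O-V = 19 → T
  i=20: I-F =  3 → D
  i=21: Q-B = 15 → P
  i=22: K-I =  2 → C
  i=23: P-E = 11 → L
  i=24: C-Z =  3 → D
  i=25: W-D = 19 → T
  i=26: T-Q =  3 → D
  shifts repeat with period 6: DTDPCL

DTDPCL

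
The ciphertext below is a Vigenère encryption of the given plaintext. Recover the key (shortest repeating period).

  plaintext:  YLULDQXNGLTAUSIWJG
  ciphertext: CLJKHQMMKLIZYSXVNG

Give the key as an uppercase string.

EAPZ

  i= 0: C-Y =  4 → E
  i= 1: L-L =  0 → A
  i= 2: J-U = 15 → P
  i= 3: K-L = 25 → Z
  i= 4: H-D =  4 → E
  i= 5: Q-Q =  0 → A
  i= 6: M-X = 15 → P
  i= 7: M-N = 25 → Z
  i= 8: K-G =  4 → E
  i= 9: L-L =  0 → A
  i=10: I-T = 15 → P
  i=11: Z-A = 25 → Z
  i=12: Y-U =  4 → E
  i=13: S-S =  0 → A
  i=14: X-I = 15 → P
  i=15: V-W = 25 → Z
  i=16: N-J =  4 → E
  i=17: G-G =  0 → A
  shifts repeat with period 4: EAPZ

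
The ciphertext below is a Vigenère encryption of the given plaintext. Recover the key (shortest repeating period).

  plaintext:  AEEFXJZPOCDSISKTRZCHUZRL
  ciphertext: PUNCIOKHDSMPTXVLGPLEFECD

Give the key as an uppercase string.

PQJXLFLS

  i= 0: P-A = 15 → P
  i= 1: U-E = 16 → Q
  i= 2: N-E =  9 → J
  i= 3: C-F = 23 → X
  i= 4: I-X = 11 → L
  i= 5: O-J =  5 → F
  i= 6: K-Z = 11 → L
  i= 7: H-P = 18 → S
  i= 8: D-O = 15 → P
  i= 9: S-C = 16 → Q
  i=10: M-D =  9 → J
  i=11: P-S = 23 → X
  i=12: T-I = 11 → L
  i=13: X-S =  5 → F
  i=14: V-K = 11 → L
  i=15: L-T = 18 → S
  i=16: G-R = 15 → P
  i=17: P-Z = 16 → Q
  i=18: L-C =  9 → J
  i=19: E-H = 23 → X
  i=20: F-U = 11 → L
  i=21: E-Z =  5 → F
  i=22: C-R = 11 → L
  i=23: D-L = 18 → S
  shifts repeat with period 8: PQJXLFLS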